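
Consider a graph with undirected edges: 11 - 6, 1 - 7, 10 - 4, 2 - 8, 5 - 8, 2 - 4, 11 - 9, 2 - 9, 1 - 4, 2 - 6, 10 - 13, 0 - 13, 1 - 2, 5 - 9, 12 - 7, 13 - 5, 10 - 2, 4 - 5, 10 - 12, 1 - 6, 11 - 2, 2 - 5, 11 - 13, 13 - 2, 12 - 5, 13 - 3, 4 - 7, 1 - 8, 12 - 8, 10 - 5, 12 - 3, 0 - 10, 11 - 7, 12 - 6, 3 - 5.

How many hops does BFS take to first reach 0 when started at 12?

Level 0: 12
Level 1: 3, 5, 6, 7, 8, 10
Level 2: 0, 1, 2, 4, 9, 11, 13
0 first appears at level 2.

2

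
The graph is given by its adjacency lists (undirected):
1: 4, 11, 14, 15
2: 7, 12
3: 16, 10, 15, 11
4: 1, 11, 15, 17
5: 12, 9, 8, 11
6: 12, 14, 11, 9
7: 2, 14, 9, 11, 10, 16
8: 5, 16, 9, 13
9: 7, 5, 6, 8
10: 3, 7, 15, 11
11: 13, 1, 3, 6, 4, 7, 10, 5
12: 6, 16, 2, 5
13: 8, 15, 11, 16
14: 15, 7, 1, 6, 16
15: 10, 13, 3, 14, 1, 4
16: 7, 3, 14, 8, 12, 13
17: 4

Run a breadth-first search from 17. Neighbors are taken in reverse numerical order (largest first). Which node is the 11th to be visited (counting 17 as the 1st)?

Visit 17; enqueue 4 → queue [4]
Visit 4; enqueue 15, 11, 1 → queue [15, 11, 1]
Visit 15; enqueue 14, 13, 10, 3 → queue [11, 1, 14, 13, 10, 3]
Visit 11; enqueue 7, 6, 5 → queue [1, 14, 13, 10, 3, 7, 6, 5]
Visit 1 → queue [14, 13, 10, 3, 7, 6, 5]
Visit 14; enqueue 16 → queue [13, 10, 3, 7, 6, 5, 16]
Visit 13; enqueue 8 → queue [10, 3, 7, 6, 5, 16, 8]
Visit 10 → queue [3, 7, 6, 5, 16, 8]
Visit 3 → queue [7, 6, 5, 16, 8]
Visit 7; enqueue 9, 2 → queue [6, 5, 16, 8, 9, 2]
Visit 6; enqueue 12 → queue [5, 16, 8, 9, 2, 12]
Visit 5 → queue [16, 8, 9, 2, 12]
Visit 16 → queue [8, 9, 2, 12]
Visit 8 → queue [9, 2, 12]
Visit 9 → queue [2, 12]
Visit 2 → queue [12]
Visit 12 → queue []

Visit order: 17, 4, 15, 11, 1, 14, 13, 10, 3, 7, 6, 5, 16, 8, 9, 2, 12

6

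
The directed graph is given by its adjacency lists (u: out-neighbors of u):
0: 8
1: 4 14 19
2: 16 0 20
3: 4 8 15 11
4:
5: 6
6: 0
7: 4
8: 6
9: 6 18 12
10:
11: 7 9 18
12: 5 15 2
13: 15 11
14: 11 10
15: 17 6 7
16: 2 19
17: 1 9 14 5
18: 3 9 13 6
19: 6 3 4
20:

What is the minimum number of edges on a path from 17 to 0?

Level 0: 17
Level 1: 1, 5, 9, 14
Level 2: 4, 6, 10, 11, 12, 18, 19
Level 3: 0, 2, 3, 7, 13, 15
Level 4: 8, 16, 20
0 first appears at level 3.

3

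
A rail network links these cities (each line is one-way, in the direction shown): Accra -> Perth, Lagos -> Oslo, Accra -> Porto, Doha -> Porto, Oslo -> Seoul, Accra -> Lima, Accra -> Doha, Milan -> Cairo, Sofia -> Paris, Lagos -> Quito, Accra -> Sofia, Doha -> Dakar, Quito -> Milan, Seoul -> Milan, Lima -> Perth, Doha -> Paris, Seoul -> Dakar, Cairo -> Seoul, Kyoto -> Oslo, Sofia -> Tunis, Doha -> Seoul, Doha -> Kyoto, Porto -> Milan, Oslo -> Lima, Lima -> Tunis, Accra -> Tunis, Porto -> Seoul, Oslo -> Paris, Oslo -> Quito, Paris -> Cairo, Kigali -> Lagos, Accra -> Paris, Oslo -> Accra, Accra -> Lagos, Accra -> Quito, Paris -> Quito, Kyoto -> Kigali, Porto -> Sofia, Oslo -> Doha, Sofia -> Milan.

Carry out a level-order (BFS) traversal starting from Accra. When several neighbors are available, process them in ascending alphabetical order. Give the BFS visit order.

Visit Accra; enqueue Doha, Lagos, Lima, Paris, Perth, Porto, Quito, Sofia, Tunis → queue [Doha, Lagos, Lima, Paris, Perth, Porto, Quito, Sofia, Tunis]
Visit Doha; enqueue Dakar, Kyoto, Seoul → queue [Lagos, Lima, Paris, Perth, Porto, Quito, Sofia, Tunis, Dakar, Kyoto, Seoul]
Visit Lagos; enqueue Oslo → queue [Lima, Paris, Perth, Porto, Quito, Sofia, Tunis, Dakar, Kyoto, Seoul, Oslo]
Visit Lima → queue [Paris, Perth, Porto, Quito, Sofia, Tunis, Dakar, Kyoto, Seoul, Oslo]
Visit Paris; enqueue Cairo → queue [Perth, Porto, Quito, Sofia, Tunis, Dakar, Kyoto, Seoul, Oslo, Cairo]
Visit Perth → queue [Porto, Quito, Sofia, Tunis, Dakar, Kyoto, Seoul, Oslo, Cairo]
Visit Porto; enqueue Milan → queue [Quito, Sofia, Tunis, Dakar, Kyoto, Seoul, Oslo, Cairo, Milan]
Visit Quito → queue [Sofia, Tunis, Dakar, Kyoto, Seoul, Oslo, Cairo, Milan]
Visit Sofia → queue [Tunis, Dakar, Kyoto, Seoul, Oslo, Cairo, Milan]
Visit Tunis → queue [Dakar, Kyoto, Seoul, Oslo, Cairo, Milan]
Visit Dakar → queue [Kyoto, Seoul, Oslo, Cairo, Milan]
Visit Kyoto; enqueue Kigali → queue [Seoul, Oslo, Cairo, Milan, Kigali]
Visit Seoul → queue [Oslo, Cairo, Milan, Kigali]
Visit Oslo → queue [Cairo, Milan, Kigali]
Visit Cairo → queue [Milan, Kigali]
Visit Milan → queue [Kigali]
Visit Kigali → queue []

Accra → Doha → Lagos → Lima → Paris → Perth → Porto → Quito → Sofia → Tunis → Dakar → Kyoto → Seoul → Oslo → Cairo → Milan → Kigali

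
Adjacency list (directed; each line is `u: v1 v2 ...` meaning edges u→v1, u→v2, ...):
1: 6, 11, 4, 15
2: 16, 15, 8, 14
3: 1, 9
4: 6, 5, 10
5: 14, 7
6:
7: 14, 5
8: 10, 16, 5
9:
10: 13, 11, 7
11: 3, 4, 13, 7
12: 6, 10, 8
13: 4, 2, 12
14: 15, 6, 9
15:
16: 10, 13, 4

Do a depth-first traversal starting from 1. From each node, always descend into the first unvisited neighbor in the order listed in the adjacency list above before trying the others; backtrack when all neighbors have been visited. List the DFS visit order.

1 → 6 → 11 → 3 → 9 → 4 → 5 → 14 → 15 → 7 → 10 → 13 → 2 → 16 → 8 → 12

Visit 1
1 → 6
1 → 11
11 → 3
3 → 9
11 → 4
4 → 5
5 → 14
14 → 15
5 → 7
4 → 10
10 → 13
13 → 2
2 → 16
2 → 8
13 → 12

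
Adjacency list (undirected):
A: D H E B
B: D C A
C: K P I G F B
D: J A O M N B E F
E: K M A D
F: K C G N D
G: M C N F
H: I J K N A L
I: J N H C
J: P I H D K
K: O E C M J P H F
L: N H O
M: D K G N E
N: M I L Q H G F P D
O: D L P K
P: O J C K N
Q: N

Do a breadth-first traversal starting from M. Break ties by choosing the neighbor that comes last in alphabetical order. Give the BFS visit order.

M, N, K, G, E, D, Q, P, L, I, H, F, O, J, C, A, B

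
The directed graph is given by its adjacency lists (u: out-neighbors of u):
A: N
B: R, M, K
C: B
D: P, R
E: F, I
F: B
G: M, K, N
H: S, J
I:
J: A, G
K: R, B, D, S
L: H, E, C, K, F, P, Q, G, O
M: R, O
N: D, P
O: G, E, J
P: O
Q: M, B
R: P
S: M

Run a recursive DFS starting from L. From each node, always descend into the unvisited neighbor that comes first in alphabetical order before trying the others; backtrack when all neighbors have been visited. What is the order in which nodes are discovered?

Visit L
L → C
C → B
B → K
K → D
D → P
P → O
O → E
E → F
E → I
O → G
G → M
M → R
G → N
O → J
J → A
K → S
L → H
L → Q

L C B K D P O E F I G M R N J A S H Q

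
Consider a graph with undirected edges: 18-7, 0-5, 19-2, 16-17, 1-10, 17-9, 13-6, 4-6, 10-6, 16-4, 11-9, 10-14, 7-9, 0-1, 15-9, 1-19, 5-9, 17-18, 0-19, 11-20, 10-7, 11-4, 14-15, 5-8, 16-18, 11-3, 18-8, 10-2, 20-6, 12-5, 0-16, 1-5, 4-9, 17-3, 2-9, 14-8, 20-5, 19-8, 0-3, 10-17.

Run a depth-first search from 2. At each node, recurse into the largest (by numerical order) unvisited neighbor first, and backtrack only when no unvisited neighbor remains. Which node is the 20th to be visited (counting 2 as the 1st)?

0

Visit 2
2 → 19
19 → 8
8 → 18
18 → 17
17 → 16
16 → 4
4 → 11
11 → 20
20 → 6
6 → 13
6 → 10
10 → 14
14 → 15
15 → 9
9 → 7
9 → 5
5 → 12
5 → 1
1 → 0
0 → 3

Visit order: 2, 19, 8, 18, 17, 16, 4, 11, 20, 6, 13, 10, 14, 15, 9, 7, 5, 12, 1, 0, 3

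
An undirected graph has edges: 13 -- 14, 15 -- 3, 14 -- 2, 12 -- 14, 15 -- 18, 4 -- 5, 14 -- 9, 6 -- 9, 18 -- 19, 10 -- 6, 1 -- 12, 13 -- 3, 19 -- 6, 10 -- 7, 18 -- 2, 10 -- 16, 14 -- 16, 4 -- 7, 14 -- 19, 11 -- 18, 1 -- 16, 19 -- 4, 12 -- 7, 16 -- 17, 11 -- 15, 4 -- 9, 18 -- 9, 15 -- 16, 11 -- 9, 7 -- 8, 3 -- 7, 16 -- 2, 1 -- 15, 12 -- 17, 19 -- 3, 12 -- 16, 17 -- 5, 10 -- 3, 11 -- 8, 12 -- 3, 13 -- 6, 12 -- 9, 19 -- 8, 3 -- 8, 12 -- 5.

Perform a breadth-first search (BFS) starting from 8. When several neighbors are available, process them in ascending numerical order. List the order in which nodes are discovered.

8 -> 3 -> 7 -> 11 -> 19 -> 10 -> 12 -> 13 -> 15 -> 4 -> 9 -> 18 -> 6 -> 14 -> 16 -> 1 -> 5 -> 17 -> 2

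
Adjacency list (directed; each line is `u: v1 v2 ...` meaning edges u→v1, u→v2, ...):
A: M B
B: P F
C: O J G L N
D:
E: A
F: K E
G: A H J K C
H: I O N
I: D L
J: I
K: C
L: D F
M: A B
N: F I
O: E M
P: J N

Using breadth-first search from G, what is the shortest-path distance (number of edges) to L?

2

Level 0: G
Level 1: A, C, H, J, K
Level 2: B, I, L, M, N, O
Level 3: D, E, F, P
L first appears at level 2.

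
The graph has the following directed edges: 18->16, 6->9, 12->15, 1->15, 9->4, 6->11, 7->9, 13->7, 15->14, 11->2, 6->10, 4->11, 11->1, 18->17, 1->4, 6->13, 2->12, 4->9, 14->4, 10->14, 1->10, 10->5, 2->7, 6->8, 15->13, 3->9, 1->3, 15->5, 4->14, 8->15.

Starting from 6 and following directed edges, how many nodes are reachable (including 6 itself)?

15

BFS from 6 visits: 6, 13, 11, 10, 9, 8, 7, 2, 1, 14, 5, 4, 15, 12, 3
Reachable nodes: 15 of 18 total.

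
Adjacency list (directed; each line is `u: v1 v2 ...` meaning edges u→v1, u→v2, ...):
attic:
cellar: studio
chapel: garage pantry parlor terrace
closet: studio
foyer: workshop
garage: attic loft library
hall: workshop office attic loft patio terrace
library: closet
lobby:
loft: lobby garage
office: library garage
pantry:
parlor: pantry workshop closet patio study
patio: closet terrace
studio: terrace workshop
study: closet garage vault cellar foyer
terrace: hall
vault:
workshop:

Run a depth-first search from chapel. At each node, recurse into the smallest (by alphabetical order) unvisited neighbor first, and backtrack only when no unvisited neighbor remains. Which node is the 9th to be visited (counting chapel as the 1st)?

loft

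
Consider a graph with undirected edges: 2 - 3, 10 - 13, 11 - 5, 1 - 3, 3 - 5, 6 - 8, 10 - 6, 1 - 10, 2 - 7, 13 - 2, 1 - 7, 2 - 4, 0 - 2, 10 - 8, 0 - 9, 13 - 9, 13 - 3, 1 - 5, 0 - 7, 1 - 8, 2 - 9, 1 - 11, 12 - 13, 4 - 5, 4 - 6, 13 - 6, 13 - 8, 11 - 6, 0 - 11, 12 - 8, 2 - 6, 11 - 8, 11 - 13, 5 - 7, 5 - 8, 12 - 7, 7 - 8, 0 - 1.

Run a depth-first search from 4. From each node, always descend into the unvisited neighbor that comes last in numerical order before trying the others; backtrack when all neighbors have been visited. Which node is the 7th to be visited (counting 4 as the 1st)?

Visit 4
4 → 6
6 → 13
13 → 12
12 → 8
8 → 11
11 → 5
5 → 7
7 → 2
2 → 9
9 → 0
0 → 1
1 → 10
1 → 3

Visit order: 4, 6, 13, 12, 8, 11, 5, 7, 2, 9, 0, 1, 10, 3

5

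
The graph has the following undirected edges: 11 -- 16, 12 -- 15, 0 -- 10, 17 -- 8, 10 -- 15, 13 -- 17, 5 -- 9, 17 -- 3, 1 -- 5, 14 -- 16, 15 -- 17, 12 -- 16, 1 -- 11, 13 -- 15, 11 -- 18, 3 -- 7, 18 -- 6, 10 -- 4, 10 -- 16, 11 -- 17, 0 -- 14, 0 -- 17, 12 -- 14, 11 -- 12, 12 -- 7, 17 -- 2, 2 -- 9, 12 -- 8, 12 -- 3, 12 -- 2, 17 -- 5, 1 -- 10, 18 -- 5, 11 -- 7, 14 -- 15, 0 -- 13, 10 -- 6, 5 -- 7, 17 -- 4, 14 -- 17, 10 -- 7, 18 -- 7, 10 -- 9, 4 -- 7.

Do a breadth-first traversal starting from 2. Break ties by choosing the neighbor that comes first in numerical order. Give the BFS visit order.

Visit 2; enqueue 9, 12, 17 → queue [9, 12, 17]
Visit 9; enqueue 5, 10 → queue [12, 17, 5, 10]
Visit 12; enqueue 3, 7, 8, 11, 14, 15, 16 → queue [17, 5, 10, 3, 7, 8, 11, 14, 15, 16]
Visit 17; enqueue 0, 4, 13 → queue [5, 10, 3, 7, 8, 11, 14, 15, 16, 0, 4, 13]
Visit 5; enqueue 1, 18 → queue [10, 3, 7, 8, 11, 14, 15, 16, 0, 4, 13, 1, 18]
Visit 10; enqueue 6 → queue [3, 7, 8, 11, 14, 15, 16, 0, 4, 13, 1, 18, 6]
Visit 3 → queue [7, 8, 11, 14, 15, 16, 0, 4, 13, 1, 18, 6]
Visit 7 → queue [8, 11, 14, 15, 16, 0, 4, 13, 1, 18, 6]
Visit 8 → queue [11, 14, 15, 16, 0, 4, 13, 1, 18, 6]
Visit 11 → queue [14, 15, 16, 0, 4, 13, 1, 18, 6]
Visit 14 → queue [15, 16, 0, 4, 13, 1, 18, 6]
Visit 15 → queue [16, 0, 4, 13, 1, 18, 6]
Visit 16 → queue [0, 4, 13, 1, 18, 6]
Visit 0 → queue [4, 13, 1, 18, 6]
Visit 4 → queue [13, 1, 18, 6]
Visit 13 → queue [1, 18, 6]
Visit 1 → queue [18, 6]
Visit 18 → queue [6]
Visit 6 → queue []

2 → 9 → 12 → 17 → 5 → 10 → 3 → 7 → 8 → 11 → 14 → 15 → 16 → 0 → 4 → 13 → 1 → 18 → 6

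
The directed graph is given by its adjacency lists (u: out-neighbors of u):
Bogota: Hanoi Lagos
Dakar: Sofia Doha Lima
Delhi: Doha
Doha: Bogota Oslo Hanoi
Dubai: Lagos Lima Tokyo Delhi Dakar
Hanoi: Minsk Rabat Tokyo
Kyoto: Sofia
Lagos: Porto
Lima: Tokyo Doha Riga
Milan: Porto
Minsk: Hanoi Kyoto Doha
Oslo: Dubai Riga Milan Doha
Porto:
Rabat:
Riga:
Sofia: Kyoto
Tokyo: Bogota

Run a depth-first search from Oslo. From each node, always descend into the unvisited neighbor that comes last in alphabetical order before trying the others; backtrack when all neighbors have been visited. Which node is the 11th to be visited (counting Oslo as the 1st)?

Minsk

Visit Oslo
Oslo → Riga
Oslo → Milan
Milan → Porto
Oslo → Dubai
Dubai → Tokyo
Tokyo → Bogota
Bogota → Lagos
Bogota → Hanoi
Hanoi → Rabat
Hanoi → Minsk
Minsk → Kyoto
Kyoto → Sofia
Minsk → Doha
Dubai → Lima
Dubai → Delhi
Dubai → Dakar

Visit order: Oslo, Riga, Milan, Porto, Dubai, Tokyo, Bogota, Lagos, Hanoi, Rabat, Minsk, Kyoto, Sofia, Doha, Lima, Delhi, Dakar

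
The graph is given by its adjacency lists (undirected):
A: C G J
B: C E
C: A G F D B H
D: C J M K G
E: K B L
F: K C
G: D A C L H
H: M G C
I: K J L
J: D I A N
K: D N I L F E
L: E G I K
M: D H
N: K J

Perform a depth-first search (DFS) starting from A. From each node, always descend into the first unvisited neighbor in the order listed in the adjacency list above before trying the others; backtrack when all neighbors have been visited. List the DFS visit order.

A, C, G, D, J, I, K, N, L, E, B, F, M, H

Visit A
A → C
C → G
G → D
D → J
J → I
I → K
K → N
K → L
L → E
E → B
K → F
D → M
M → H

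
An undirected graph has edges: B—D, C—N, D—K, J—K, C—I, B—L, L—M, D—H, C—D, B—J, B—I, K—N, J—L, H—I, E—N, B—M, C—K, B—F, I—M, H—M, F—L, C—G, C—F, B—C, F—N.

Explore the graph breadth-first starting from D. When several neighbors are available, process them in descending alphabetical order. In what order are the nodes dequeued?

Visit D; enqueue K, H, C, B → queue [K, H, C, B]
Visit K; enqueue N, J → queue [H, C, B, N, J]
Visit H; enqueue M, I → queue [C, B, N, J, M, I]
Visit C; enqueue G, F → queue [B, N, J, M, I, G, F]
Visit B; enqueue L → queue [N, J, M, I, G, F, L]
Visit N; enqueue E → queue [J, M, I, G, F, L, E]
Visit J → queue [M, I, G, F, L, E]
Visit M → queue [I, G, F, L, E]
Visit I → queue [G, F, L, E]
Visit G → queue [F, L, E]
Visit F → queue [L, E]
Visit L → queue [E]
Visit E → queue []

D, K, H, C, B, N, J, M, I, G, F, L, E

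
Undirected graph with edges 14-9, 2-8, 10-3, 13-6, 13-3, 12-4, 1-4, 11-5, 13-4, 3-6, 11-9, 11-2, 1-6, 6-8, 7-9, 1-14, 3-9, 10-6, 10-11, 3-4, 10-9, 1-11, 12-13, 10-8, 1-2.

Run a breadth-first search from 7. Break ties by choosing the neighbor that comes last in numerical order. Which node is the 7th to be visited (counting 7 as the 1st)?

Visit 7; enqueue 9 → queue [9]
Visit 9; enqueue 14, 11, 10, 3 → queue [14, 11, 10, 3]
Visit 14; enqueue 1 → queue [11, 10, 3, 1]
Visit 11; enqueue 5, 2 → queue [10, 3, 1, 5, 2]
Visit 10; enqueue 8, 6 → queue [3, 1, 5, 2, 8, 6]
Visit 3; enqueue 13, 4 → queue [1, 5, 2, 8, 6, 13, 4]
Visit 1 → queue [5, 2, 8, 6, 13, 4]
Visit 5 → queue [2, 8, 6, 13, 4]
Visit 2 → queue [8, 6, 13, 4]
Visit 8 → queue [6, 13, 4]
Visit 6 → queue [13, 4]
Visit 13; enqueue 12 → queue [4, 12]
Visit 4 → queue [12]
Visit 12 → queue []

Visit order: 7, 9, 14, 11, 10, 3, 1, 5, 2, 8, 6, 13, 4, 12

1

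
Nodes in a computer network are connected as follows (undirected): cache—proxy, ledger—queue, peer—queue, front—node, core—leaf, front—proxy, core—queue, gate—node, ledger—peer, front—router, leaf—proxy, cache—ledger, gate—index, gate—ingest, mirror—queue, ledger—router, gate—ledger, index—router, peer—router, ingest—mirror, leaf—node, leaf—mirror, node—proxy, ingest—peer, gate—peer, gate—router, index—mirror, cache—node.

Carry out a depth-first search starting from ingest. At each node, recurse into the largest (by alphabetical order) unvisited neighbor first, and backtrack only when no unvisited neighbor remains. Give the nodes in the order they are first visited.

Visit ingest
ingest → peer
peer → router
router → ledger
ledger → queue
queue → mirror
mirror → leaf
leaf → proxy
proxy → node
node → gate
gate → index
node → front
node → cache
leaf → core

ingest, peer, router, ledger, queue, mirror, leaf, proxy, node, gate, index, front, cache, core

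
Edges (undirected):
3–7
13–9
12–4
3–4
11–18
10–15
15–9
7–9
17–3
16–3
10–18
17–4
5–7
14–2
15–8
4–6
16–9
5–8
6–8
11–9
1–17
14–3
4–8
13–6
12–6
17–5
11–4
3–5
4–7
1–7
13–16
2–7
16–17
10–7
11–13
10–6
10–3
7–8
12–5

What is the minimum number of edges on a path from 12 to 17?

2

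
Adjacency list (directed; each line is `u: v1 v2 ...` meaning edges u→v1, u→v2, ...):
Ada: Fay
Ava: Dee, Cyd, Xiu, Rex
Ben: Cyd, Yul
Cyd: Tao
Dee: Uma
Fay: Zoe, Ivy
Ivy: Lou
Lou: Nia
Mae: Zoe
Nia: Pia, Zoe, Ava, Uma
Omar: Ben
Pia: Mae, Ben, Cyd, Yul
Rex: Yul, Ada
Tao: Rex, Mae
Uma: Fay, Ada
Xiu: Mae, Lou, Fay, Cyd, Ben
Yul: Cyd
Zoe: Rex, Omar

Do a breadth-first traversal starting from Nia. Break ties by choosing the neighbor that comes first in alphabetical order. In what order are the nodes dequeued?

Visit Nia; enqueue Ava, Pia, Uma, Zoe → queue [Ava, Pia, Uma, Zoe]
Visit Ava; enqueue Cyd, Dee, Rex, Xiu → queue [Pia, Uma, Zoe, Cyd, Dee, Rex, Xiu]
Visit Pia; enqueue Ben, Mae, Yul → queue [Uma, Zoe, Cyd, Dee, Rex, Xiu, Ben, Mae, Yul]
Visit Uma; enqueue Ada, Fay → queue [Zoe, Cyd, Dee, Rex, Xiu, Ben, Mae, Yul, Ada, Fay]
Visit Zoe; enqueue Omar → queue [Cyd, Dee, Rex, Xiu, Ben, Mae, Yul, Ada, Fay, Omar]
Visit Cyd; enqueue Tao → queue [Dee, Rex, Xiu, Ben, Mae, Yul, Ada, Fay, Omar, Tao]
Visit Dee → queue [Rex, Xiu, Ben, Mae, Yul, Ada, Fay, Omar, Tao]
Visit Rex → queue [Xiu, Ben, Mae, Yul, Ada, Fay, Omar, Tao]
Visit Xiu; enqueue Lou → queue [Ben, Mae, Yul, Ada, Fay, Omar, Tao, Lou]
Visit Ben → queue [Mae, Yul, Ada, Fay, Omar, Tao, Lou]
Visit Mae → queue [Yul, Ada, Fay, Omar, Tao, Lou]
Visit Yul → queue [Ada, Fay, Omar, Tao, Lou]
Visit Ada → queue [Fay, Omar, Tao, Lou]
Visit Fay; enqueue Ivy → queue [Omar, Tao, Lou, Ivy]
Visit Omar → queue [Tao, Lou, Ivy]
Visit Tao → queue [Lou, Ivy]
Visit Lou → queue [Ivy]
Visit Ivy → queue []

Nia, Ava, Pia, Uma, Zoe, Cyd, Dee, Rex, Xiu, Ben, Mae, Yul, Ada, Fay, Omar, Tao, Lou, Ivy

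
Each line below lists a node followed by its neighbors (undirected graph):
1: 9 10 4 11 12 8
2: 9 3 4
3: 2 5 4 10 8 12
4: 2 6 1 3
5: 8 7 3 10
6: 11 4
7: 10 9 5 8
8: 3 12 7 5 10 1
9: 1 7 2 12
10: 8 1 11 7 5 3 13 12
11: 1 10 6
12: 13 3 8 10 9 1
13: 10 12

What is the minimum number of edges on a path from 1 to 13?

Level 0: 1
Level 1: 4, 8, 9, 10, 11, 12
Level 2: 2, 3, 5, 6, 7, 13
13 first appears at level 2.

2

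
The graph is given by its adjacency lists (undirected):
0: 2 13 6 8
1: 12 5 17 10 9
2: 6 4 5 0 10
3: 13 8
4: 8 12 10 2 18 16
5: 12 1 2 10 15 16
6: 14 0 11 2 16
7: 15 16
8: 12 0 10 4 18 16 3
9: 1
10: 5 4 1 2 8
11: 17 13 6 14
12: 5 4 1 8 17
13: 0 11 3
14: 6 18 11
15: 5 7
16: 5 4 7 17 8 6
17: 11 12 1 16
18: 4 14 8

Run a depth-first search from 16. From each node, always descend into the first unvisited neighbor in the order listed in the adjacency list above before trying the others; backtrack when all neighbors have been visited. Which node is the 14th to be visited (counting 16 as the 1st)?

Visit 16
16 → 5
5 → 12
12 → 4
4 → 8
8 → 0
0 → 2
2 → 6
6 → 14
14 → 18
14 → 11
11 → 17
17 → 1
1 → 10
1 → 9
11 → 13
13 → 3
5 → 15
15 → 7

Visit order: 16, 5, 12, 4, 8, 0, 2, 6, 14, 18, 11, 17, 1, 10, 9, 13, 3, 15, 7

10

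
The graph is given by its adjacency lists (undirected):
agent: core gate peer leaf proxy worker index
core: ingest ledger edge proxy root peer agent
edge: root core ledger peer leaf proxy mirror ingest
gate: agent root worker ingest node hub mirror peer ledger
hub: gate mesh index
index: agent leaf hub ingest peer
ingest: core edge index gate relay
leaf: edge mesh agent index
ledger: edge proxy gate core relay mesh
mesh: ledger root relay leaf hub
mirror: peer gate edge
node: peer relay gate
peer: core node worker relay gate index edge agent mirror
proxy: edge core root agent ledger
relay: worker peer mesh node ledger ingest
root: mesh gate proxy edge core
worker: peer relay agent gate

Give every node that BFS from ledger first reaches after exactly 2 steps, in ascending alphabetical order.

Level 0: ledger
Level 1: core, edge, gate, mesh, proxy, relay
Level 2: agent, hub, ingest, leaf, mirror, node, peer, root, worker
Level 3: index

agent, hub, ingest, leaf, mirror, node, peer, root, worker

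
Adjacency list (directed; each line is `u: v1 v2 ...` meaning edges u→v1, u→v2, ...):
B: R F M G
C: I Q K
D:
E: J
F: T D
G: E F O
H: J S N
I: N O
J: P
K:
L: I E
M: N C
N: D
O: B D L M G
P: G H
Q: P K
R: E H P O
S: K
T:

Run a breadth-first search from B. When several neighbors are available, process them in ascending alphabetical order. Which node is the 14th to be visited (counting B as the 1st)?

Visit B; enqueue F, G, M, R → queue [F, G, M, R]
Visit F; enqueue D, T → queue [G, M, R, D, T]
Visit G; enqueue E, O → queue [M, R, D, T, E, O]
Visit M; enqueue C, N → queue [R, D, T, E, O, C, N]
Visit R; enqueue H, P → queue [D, T, E, O, C, N, H, P]
Visit D → queue [T, E, O, C, N, H, P]
Visit T → queue [E, O, C, N, H, P]
Visit E; enqueue J → queue [O, C, N, H, P, J]
Visit O; enqueue L → queue [C, N, H, P, J, L]
Visit C; enqueue I, K, Q → queue [N, H, P, J, L, I, K, Q]
Visit N → queue [H, P, J, L, I, K, Q]
Visit H; enqueue S → queue [P, J, L, I, K, Q, S]
Visit P → queue [J, L, I, K, Q, S]
Visit J → queue [L, I, K, Q, S]
Visit L → queue [I, K, Q, S]
Visit I → queue [K, Q, S]
Visit K → queue [Q, S]
Visit Q → queue [S]
Visit S → queue []

Visit order: B, F, G, M, R, D, T, E, O, C, N, H, P, J, L, I, K, Q, S

J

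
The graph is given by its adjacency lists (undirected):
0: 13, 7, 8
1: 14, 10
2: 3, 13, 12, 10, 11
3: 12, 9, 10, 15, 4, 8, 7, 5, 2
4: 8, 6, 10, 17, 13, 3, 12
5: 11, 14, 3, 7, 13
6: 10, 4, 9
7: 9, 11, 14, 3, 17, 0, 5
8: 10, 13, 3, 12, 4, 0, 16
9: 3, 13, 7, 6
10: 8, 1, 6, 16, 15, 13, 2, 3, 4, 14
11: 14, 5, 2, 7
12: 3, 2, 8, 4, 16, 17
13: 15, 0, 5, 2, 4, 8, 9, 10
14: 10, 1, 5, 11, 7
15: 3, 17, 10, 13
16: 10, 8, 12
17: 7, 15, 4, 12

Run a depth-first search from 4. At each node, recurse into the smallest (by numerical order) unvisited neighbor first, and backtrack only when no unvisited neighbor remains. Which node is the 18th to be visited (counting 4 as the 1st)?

11

Visit 4
4 → 3
3 → 2
2 → 10
10 → 1
1 → 14
14 → 5
5 → 7
7 → 0
0 → 8
8 → 12
12 → 16
12 → 17
17 → 15
15 → 13
13 → 9
9 → 6
7 → 11

Visit order: 4, 3, 2, 10, 1, 14, 5, 7, 0, 8, 12, 16, 17, 15, 13, 9, 6, 11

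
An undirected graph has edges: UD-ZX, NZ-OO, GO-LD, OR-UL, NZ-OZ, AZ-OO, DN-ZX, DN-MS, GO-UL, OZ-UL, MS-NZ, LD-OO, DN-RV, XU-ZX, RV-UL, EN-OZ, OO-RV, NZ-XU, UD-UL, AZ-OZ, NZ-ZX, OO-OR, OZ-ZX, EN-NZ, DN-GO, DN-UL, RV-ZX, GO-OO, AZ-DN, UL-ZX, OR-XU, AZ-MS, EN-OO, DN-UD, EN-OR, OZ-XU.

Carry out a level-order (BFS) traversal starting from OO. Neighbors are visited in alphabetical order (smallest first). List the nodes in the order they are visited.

Visit OO; enqueue AZ, EN, GO, LD, NZ, OR, RV → queue [AZ, EN, GO, LD, NZ, OR, RV]
Visit AZ; enqueue DN, MS, OZ → queue [EN, GO, LD, NZ, OR, RV, DN, MS, OZ]
Visit EN → queue [GO, LD, NZ, OR, RV, DN, MS, OZ]
Visit GO; enqueue UL → queue [LD, NZ, OR, RV, DN, MS, OZ, UL]
Visit LD → queue [NZ, OR, RV, DN, MS, OZ, UL]
Visit NZ; enqueue XU, ZX → queue [OR, RV, DN, MS, OZ, UL, XU, ZX]
Visit OR → queue [RV, DN, MS, OZ, UL, XU, ZX]
Visit RV → queue [DN, MS, OZ, UL, XU, ZX]
Visit DN; enqueue UD → queue [MS, OZ, UL, XU, ZX, UD]
Visit MS → queue [OZ, UL, XU, ZX, UD]
Visit OZ → queue [UL, XU, ZX, UD]
Visit UL → queue [XU, ZX, UD]
Visit XU → queue [ZX, UD]
Visit ZX → queue [UD]
Visit UD → queue []

OO AZ EN GO LD NZ OR RV DN MS OZ UL XU ZX UD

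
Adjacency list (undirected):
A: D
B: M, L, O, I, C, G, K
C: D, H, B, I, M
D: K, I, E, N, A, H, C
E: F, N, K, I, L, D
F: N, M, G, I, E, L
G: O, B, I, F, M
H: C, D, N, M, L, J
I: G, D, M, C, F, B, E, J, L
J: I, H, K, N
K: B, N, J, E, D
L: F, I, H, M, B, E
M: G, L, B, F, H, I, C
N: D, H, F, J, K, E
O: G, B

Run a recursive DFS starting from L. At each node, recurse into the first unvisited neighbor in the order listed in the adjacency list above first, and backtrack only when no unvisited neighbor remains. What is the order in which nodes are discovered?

L, F, N, D, K, B, M, G, O, I, C, H, J, E, A

Visit L
L → F
F → N
N → D
D → K
K → B
B → M
M → G
G → O
G → I
I → C
C → H
H → J
I → E
D → A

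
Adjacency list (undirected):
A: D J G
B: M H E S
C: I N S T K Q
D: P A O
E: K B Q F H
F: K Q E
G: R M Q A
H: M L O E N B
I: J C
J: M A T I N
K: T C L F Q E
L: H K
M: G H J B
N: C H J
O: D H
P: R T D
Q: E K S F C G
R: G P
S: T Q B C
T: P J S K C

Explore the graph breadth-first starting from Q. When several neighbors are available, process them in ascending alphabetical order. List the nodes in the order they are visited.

Q -> C -> E -> F -> G -> K -> S -> I -> N -> T -> B -> H -> A -> M -> R -> L -> J -> P -> O -> D

Visit Q; enqueue C, E, F, G, K, S → queue [C, E, F, G, K, S]
Visit C; enqueue I, N, T → queue [E, F, G, K, S, I, N, T]
Visit E; enqueue B, H → queue [F, G, K, S, I, N, T, B, H]
Visit F → queue [G, K, S, I, N, T, B, H]
Visit G; enqueue A, M, R → queue [K, S, I, N, T, B, H, A, M, R]
Visit K; enqueue L → queue [S, I, N, T, B, H, A, M, R, L]
Visit S → queue [I, N, T, B, H, A, M, R, L]
Visit I; enqueue J → queue [N, T, B, H, A, M, R, L, J]
Visit N → queue [T, B, H, A, M, R, L, J]
Visit T; enqueue P → queue [B, H, A, M, R, L, J, P]
Visit B → queue [H, A, M, R, L, J, P]
Visit H; enqueue O → queue [A, M, R, L, J, P, O]
Visit A; enqueue D → queue [M, R, L, J, P, O, D]
Visit M → queue [R, L, J, P, O, D]
Visit R → queue [L, J, P, O, D]
Visit L → queue [J, P, O, D]
Visit J → queue [P, O, D]
Visit P → queue [O, D]
Visit O → queue [D]
Visit D → queue []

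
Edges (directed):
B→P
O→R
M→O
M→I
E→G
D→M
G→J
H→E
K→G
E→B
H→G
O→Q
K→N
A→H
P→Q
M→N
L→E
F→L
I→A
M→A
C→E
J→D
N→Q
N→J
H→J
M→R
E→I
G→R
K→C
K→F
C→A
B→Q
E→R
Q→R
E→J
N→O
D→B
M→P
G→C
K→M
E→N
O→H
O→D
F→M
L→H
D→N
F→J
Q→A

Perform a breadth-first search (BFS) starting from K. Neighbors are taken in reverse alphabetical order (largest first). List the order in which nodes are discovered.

Visit K; enqueue N, M, G, F, C → queue [N, M, G, F, C]
Visit N; enqueue Q, O, J → queue [M, G, F, C, Q, O, J]
Visit M; enqueue R, P, I, A → queue [G, F, C, Q, O, J, R, P, I, A]
Visit G → queue [F, C, Q, O, J, R, P, I, A]
Visit F; enqueue L → queue [C, Q, O, J, R, P, I, A, L]
Visit C; enqueue E → queue [Q, O, J, R, P, I, A, L, E]
Visit Q → queue [O, J, R, P, I, A, L, E]
Visit O; enqueue H, D → queue [J, R, P, I, A, L, E, H, D]
Visit J → queue [R, P, I, A, L, E, H, D]
Visit R → queue [P, I, A, L, E, H, D]
Visit P → queue [I, A, L, E, H, D]
Visit I → queue [A, L, E, H, D]
Visit A → queue [L, E, H, D]
Visit L → queue [E, H, D]
Visit E; enqueue B → queue [H, D, B]
Visit H → queue [D, B]
Visit D → queue [B]
Visit B → queue []

K, N, M, G, F, C, Q, O, J, R, P, I, A, L, E, H, D, B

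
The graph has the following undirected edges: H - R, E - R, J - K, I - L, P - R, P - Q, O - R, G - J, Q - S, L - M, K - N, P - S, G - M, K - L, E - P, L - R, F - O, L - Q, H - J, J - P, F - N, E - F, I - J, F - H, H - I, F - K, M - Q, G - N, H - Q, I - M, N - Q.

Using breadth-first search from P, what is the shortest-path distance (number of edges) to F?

Level 0: P
Level 1: E, J, Q, R, S
Level 2: F, G, H, I, K, L, M, N, O
F first appears at level 2.

2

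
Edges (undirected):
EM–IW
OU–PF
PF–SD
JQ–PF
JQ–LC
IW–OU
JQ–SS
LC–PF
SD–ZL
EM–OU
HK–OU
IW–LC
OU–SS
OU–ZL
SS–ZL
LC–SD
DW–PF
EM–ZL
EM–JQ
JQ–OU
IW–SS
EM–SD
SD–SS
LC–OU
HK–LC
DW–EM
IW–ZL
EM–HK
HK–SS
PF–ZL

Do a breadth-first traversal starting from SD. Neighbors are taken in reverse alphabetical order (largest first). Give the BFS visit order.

SD, ZL, SS, PF, LC, EM, OU, IW, JQ, HK, DW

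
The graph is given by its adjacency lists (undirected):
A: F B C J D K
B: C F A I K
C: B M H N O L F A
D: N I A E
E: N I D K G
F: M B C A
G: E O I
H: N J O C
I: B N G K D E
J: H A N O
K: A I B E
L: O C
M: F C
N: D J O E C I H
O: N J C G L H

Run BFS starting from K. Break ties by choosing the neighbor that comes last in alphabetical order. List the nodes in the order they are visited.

Visit K; enqueue I, E, B, A → queue [I, E, B, A]
Visit I; enqueue N, G, D → queue [E, B, A, N, G, D]
Visit E → queue [B, A, N, G, D]
Visit B; enqueue F, C → queue [A, N, G, D, F, C]
Visit A; enqueue J → queue [N, G, D, F, C, J]
Visit N; enqueue O, H → queue [G, D, F, C, J, O, H]
Visit G → queue [D, F, C, J, O, H]
Visit D → queue [F, C, J, O, H]
Visit F; enqueue M → queue [C, J, O, H, M]
Visit C; enqueue L → queue [J, O, H, M, L]
Visit J → queue [O, H, M, L]
Visit O → queue [H, M, L]
Visit H → queue [M, L]
Visit M → queue [L]
Visit L → queue []

K I E B A N G D F C J O H M L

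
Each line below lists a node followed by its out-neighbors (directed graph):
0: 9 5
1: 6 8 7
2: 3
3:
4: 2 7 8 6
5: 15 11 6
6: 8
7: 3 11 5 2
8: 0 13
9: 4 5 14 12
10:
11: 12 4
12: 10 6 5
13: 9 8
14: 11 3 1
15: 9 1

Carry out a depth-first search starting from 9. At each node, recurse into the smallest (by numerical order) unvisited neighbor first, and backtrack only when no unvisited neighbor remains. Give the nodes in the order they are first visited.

Visit 9
9 → 4
4 → 2
2 → 3
4 → 6
6 → 8
8 → 0
0 → 5
5 → 11
11 → 12
12 → 10
5 → 15
15 → 1
1 → 7
8 → 13
9 → 14

9 → 4 → 2 → 3 → 6 → 8 → 0 → 5 → 11 → 12 → 10 → 15 → 1 → 7 → 13 → 14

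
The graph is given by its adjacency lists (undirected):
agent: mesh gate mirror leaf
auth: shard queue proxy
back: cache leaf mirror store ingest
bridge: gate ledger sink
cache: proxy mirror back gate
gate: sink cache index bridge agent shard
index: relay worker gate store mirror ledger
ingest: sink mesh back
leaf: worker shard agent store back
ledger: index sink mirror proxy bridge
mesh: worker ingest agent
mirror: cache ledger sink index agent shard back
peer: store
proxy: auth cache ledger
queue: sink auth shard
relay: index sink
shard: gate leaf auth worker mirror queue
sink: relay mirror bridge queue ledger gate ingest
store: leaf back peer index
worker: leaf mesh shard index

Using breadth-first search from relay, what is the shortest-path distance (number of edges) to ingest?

2

Level 0: relay
Level 1: index, sink
Level 2: bridge, gate, ingest, ledger, mirror, queue, store, worker
Level 3: agent, auth, back, cache, leaf, mesh, peer, proxy, shard
ingest first appears at level 2.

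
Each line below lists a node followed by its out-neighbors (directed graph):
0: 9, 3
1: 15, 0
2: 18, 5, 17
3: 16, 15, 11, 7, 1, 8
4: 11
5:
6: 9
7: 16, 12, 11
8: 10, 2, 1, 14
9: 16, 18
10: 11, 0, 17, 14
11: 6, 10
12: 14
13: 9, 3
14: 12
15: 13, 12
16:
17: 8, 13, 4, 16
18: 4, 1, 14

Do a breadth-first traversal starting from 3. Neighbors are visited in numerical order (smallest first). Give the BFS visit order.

Visit 3; enqueue 1, 7, 8, 11, 15, 16 → queue [1, 7, 8, 11, 15, 16]
Visit 1; enqueue 0 → queue [7, 8, 11, 15, 16, 0]
Visit 7; enqueue 12 → queue [8, 11, 15, 16, 0, 12]
Visit 8; enqueue 2, 10, 14 → queue [11, 15, 16, 0, 12, 2, 10, 14]
Visit 11; enqueue 6 → queue [15, 16, 0, 12, 2, 10, 14, 6]
Visit 15; enqueue 13 → queue [16, 0, 12, 2, 10, 14, 6, 13]
Visit 16 → queue [0, 12, 2, 10, 14, 6, 13]
Visit 0; enqueue 9 → queue [12, 2, 10, 14, 6, 13, 9]
Visit 12 → queue [2, 10, 14, 6, 13, 9]
Visit 2; enqueue 5, 17, 18 → queue [10, 14, 6, 13, 9, 5, 17, 18]
Visit 10 → queue [14, 6, 13, 9, 5, 17, 18]
Visit 14 → queue [6, 13, 9, 5, 17, 18]
Visit 6 → queue [13, 9, 5, 17, 18]
Visit 13 → queue [9, 5, 17, 18]
Visit 9 → queue [5, 17, 18]
Visit 5 → queue [17, 18]
Visit 17; enqueue 4 → queue [18, 4]
Visit 18 → queue [4]
Visit 4 → queue []

3 1 7 8 11 15 16 0 12 2 10 14 6 13 9 5 17 18 4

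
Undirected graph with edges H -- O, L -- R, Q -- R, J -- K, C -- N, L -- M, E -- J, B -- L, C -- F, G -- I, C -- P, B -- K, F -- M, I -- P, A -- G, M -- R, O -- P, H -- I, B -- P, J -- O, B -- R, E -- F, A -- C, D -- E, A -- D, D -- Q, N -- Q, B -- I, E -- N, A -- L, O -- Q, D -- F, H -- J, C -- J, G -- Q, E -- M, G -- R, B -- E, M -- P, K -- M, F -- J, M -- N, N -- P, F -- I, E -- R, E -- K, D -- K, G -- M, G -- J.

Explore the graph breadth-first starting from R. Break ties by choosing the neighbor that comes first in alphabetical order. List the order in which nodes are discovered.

R → B → E → G → L → M → Q → I → K → P → D → F → J → N → A → O → H → C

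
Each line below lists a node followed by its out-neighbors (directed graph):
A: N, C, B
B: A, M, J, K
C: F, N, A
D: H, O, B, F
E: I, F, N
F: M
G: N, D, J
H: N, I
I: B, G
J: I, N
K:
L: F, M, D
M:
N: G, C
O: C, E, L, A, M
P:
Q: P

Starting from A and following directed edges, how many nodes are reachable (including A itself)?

BFS from A visits: A, N, C, B, G, F, M, K, J, D, I, O, H, L, E
Reachable nodes: 15 of 17 total.

15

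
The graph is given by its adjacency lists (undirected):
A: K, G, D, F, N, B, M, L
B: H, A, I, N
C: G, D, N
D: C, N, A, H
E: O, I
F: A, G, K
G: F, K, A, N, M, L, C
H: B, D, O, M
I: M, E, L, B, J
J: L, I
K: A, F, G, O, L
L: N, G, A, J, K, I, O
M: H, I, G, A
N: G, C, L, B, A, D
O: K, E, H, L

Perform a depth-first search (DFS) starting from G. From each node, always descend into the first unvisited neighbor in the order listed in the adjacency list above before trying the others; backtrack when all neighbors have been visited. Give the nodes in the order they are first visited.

G -> F -> A -> K -> O -> E -> I -> M -> H -> B -> N -> C -> D -> L -> J

Visit G
G → F
F → A
A → K
K → O
O → E
E → I
I → M
M → H
H → B
B → N
N → C
C → D
N → L
L → J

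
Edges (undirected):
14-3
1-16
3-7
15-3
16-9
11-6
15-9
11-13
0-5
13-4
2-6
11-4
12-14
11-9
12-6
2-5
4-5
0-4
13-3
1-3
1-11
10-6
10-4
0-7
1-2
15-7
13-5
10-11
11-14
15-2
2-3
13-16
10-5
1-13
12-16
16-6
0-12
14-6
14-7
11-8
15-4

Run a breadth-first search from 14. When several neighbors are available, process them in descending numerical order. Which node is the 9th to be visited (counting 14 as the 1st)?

Visit 14; enqueue 12, 11, 7, 6, 3 → queue [12, 11, 7, 6, 3]
Visit 12; enqueue 16, 0 → queue [11, 7, 6, 3, 16, 0]
Visit 11; enqueue 13, 10, 9, 8, 4, 1 → queue [7, 6, 3, 16, 0, 13, 10, 9, 8, 4, 1]
Visit 7; enqueue 15 → queue [6, 3, 16, 0, 13, 10, 9, 8, 4, 1, 15]
Visit 6; enqueue 2 → queue [3, 16, 0, 13, 10, 9, 8, 4, 1, 15, 2]
Visit 3 → queue [16, 0, 13, 10, 9, 8, 4, 1, 15, 2]
Visit 16 → queue [0, 13, 10, 9, 8, 4, 1, 15, 2]
Visit 0; enqueue 5 → queue [13, 10, 9, 8, 4, 1, 15, 2, 5]
Visit 13 → queue [10, 9, 8, 4, 1, 15, 2, 5]
Visit 10 → queue [9, 8, 4, 1, 15, 2, 5]
Visit 9 → queue [8, 4, 1, 15, 2, 5]
Visit 8 → queue [4, 1, 15, 2, 5]
Visit 4 → queue [1, 15, 2, 5]
Visit 1 → queue [15, 2, 5]
Visit 15 → queue [2, 5]
Visit 2 → queue [5]
Visit 5 → queue []

Visit order: 14, 12, 11, 7, 6, 3, 16, 0, 13, 10, 9, 8, 4, 1, 15, 2, 5

13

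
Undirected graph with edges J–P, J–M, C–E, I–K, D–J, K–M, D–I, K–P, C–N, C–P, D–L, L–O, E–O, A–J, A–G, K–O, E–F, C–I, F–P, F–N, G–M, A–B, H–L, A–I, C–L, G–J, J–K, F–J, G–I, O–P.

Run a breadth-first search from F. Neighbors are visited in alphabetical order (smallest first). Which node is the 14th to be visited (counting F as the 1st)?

Visit F; enqueue E, J, N, P → queue [E, J, N, P]
Visit E; enqueue C, O → queue [J, N, P, C, O]
Visit J; enqueue A, D, G, K, M → queue [N, P, C, O, A, D, G, K, M]
Visit N → queue [P, C, O, A, D, G, K, M]
Visit P → queue [C, O, A, D, G, K, M]
Visit C; enqueue I, L → queue [O, A, D, G, K, M, I, L]
Visit O → queue [A, D, G, K, M, I, L]
Visit A; enqueue B → queue [D, G, K, M, I, L, B]
Visit D → queue [G, K, M, I, L, B]
Visit G → queue [K, M, I, L, B]
Visit K → queue [M, I, L, B]
Visit M → queue [I, L, B]
Visit I → queue [L, B]
Visit L; enqueue H → queue [B, H]
Visit B → queue [H]
Visit H → queue []

Visit order: F, E, J, N, P, C, O, A, D, G, K, M, I, L, B, H

L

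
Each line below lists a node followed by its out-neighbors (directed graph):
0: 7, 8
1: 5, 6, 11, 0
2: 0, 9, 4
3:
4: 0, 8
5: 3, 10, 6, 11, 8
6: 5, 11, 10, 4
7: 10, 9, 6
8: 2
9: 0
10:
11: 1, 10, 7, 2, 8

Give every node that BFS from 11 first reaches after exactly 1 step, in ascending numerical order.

Level 0: 11
Level 1: 1, 2, 7, 8, 10
Level 2: 0, 4, 5, 6, 9
Level 3: 3

1, 2, 7, 8, 10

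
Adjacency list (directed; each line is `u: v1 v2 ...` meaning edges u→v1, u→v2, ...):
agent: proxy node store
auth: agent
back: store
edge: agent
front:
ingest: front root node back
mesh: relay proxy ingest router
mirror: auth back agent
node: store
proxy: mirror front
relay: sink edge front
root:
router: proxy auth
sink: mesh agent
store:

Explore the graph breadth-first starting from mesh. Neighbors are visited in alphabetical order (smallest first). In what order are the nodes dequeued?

mesh → ingest → proxy → relay → router → back → front → node → root → mirror → edge → sink → auth → store → agent

Visit mesh; enqueue ingest, proxy, relay, router → queue [ingest, proxy, relay, router]
Visit ingest; enqueue back, front, node, root → queue [proxy, relay, router, back, front, node, root]
Visit proxy; enqueue mirror → queue [relay, router, back, front, node, root, mirror]
Visit relay; enqueue edge, sink → queue [router, back, front, node, root, mirror, edge, sink]
Visit router; enqueue auth → queue [back, front, node, root, mirror, edge, sink, auth]
Visit back; enqueue store → queue [front, node, root, mirror, edge, sink, auth, store]
Visit front → queue [node, root, mirror, edge, sink, auth, store]
Visit node → queue [root, mirror, edge, sink, auth, store]
Visit root → queue [mirror, edge, sink, auth, store]
Visit mirror; enqueue agent → queue [edge, sink, auth, store, agent]
Visit edge → queue [sink, auth, store, agent]
Visit sink → queue [auth, store, agent]
Visit auth → queue [store, agent]
Visit store → queue [agent]
Visit agent → queue []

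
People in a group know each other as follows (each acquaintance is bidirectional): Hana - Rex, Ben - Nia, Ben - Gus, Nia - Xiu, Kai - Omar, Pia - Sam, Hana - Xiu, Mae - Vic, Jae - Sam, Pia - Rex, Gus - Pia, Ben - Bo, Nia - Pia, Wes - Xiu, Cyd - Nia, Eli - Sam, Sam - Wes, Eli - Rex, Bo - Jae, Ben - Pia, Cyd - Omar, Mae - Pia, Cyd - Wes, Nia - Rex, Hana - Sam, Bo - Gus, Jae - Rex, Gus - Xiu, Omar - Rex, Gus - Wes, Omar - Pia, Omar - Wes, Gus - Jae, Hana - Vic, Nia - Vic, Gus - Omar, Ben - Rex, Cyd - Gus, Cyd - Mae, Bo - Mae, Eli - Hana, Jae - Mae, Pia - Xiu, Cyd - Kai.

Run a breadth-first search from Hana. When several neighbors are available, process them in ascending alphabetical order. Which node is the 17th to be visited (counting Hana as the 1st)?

Visit Hana; enqueue Eli, Rex, Sam, Vic, Xiu → queue [Eli, Rex, Sam, Vic, Xiu]
Visit Eli → queue [Rex, Sam, Vic, Xiu]
Visit Rex; enqueue Ben, Jae, Nia, Omar, Pia → queue [Sam, Vic, Xiu, Ben, Jae, Nia, Omar, Pia]
Visit Sam; enqueue Wes → queue [Vic, Xiu, Ben, Jae, Nia, Omar, Pia, Wes]
Visit Vic; enqueue Mae → queue [Xiu, Ben, Jae, Nia, Omar, Pia, Wes, Mae]
Visit Xiu; enqueue Gus → queue [Ben, Jae, Nia, Omar, Pia, Wes, Mae, Gus]
Visit Ben; enqueue Bo → queue [Jae, Nia, Omar, Pia, Wes, Mae, Gus, Bo]
Visit Jae → queue [Nia, Omar, Pia, Wes, Mae, Gus, Bo]
Visit Nia; enqueue Cyd → queue [Omar, Pia, Wes, Mae, Gus, Bo, Cyd]
Visit Omar; enqueue Kai → queue [Pia, Wes, Mae, Gus, Bo, Cyd, Kai]
Visit Pia → queue [Wes, Mae, Gus, Bo, Cyd, Kai]
Visit Wes → queue [Mae, Gus, Bo, Cyd, Kai]
Visit Mae → queue [Gus, Bo, Cyd, Kai]
Visit Gus → queue [Bo, Cyd, Kai]
Visit Bo → queue [Cyd, Kai]
Visit Cyd → queue [Kai]
Visit Kai → queue []

Visit order: Hana, Eli, Rex, Sam, Vic, Xiu, Ben, Jae, Nia, Omar, Pia, Wes, Mae, Gus, Bo, Cyd, Kai

Kai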